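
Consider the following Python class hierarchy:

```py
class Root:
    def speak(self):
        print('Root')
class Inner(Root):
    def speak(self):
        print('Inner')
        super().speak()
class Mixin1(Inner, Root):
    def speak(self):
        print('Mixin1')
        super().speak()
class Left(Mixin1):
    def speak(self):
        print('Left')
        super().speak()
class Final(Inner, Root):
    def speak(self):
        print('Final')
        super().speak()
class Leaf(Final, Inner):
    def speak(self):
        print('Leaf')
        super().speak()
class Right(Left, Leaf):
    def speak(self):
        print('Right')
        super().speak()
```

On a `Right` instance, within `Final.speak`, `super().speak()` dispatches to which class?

Inner

L[Right] = Right + merge(L[Left], L[Leaf], [Left Leaf])
  take Left:  [Left Mixin1 Inner Root object] + [Leaf Final Inner Root object] + [Left Leaf]
  take Mixin1:  [Mixin1 Inner Root object] + [Leaf Final Inner Root object] + [Leaf]
  take Leaf:  [Inner Root object] + [Leaf Final Inner Root object] + [Leaf]
  take Final:  [Inner Root object] + [Final Inner Root object]
  take Inner:  [Inner Root object] + [Inner Root object]
  take Root:  [Root object] + [Root object]
  take object:  [object] + [object]
MRO: Right Left Mixin1 Leaf Final Inner Root object
super() in Final.speak on a Right instance goes to the class after Final in Right's MRO: Inner.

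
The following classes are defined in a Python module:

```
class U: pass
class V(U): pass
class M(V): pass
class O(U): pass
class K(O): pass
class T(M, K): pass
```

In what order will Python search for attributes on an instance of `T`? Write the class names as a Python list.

[T, M, V, K, O, U, object]

L[T] = T + merge(L[M], L[K], [M K])
  take M:  [M V U object] + [K O U object] + [M K]
  take V:  [V U object] + [K O U object] + [K]
  take K:  [U object] + [K O U object] + [K]
  take O:  [U object] + [O U object]
  take U:  [U object] + [U object]
  take object:  [object] + [object]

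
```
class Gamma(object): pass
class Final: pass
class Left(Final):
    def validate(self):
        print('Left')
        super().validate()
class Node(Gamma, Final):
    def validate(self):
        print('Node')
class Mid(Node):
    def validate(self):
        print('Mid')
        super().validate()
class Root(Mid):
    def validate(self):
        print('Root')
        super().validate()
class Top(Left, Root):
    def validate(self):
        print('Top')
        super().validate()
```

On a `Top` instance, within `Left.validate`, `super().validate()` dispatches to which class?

Root

L[Top] = Top + merge(L[Left], L[Root], [Left Root])
  take Left:  [Left Final object] + [Root Mid Node Gamma Final object] + [Left Root]
  take Root:  [Final object] + [Root Mid Node Gamma Final object] + [Root]
  take Mid:  [Final object] + [Mid Node Gamma Final object]
  take Node:  [Final object] + [Node Gamma Final object]
  take Gamma:  [Final object] + [Gamma Final object]
  take Final:  [Final object] + [Final object]
  take object:  [object] + [object]
MRO: Top Left Root Mid Node Gamma Final object
super() in Left.validate on a Top instance goes to the class after Left in Top's MRO: Root.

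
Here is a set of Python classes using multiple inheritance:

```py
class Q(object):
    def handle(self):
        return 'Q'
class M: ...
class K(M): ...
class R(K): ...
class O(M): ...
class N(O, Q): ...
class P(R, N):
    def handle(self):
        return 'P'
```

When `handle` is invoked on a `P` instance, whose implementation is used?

P

L[P] = P + merge(L[R], L[N], [R N])
  take R:  [R K M object] + [N O M Q object] + [R N]
  take K:  [K M object] + [N O M Q object] + [N]
  take N:  [M object] + [N O M Q object] + [N]
  take O:  [M object] + [O M Q object]
  take M:  [M object] + [M Q object]
  take Q:  [object] + [Q object]
  take object:  [object] + [object]
MRO: P R K N O M Q object
handle is defined in: P, Q. First along the MRO is P.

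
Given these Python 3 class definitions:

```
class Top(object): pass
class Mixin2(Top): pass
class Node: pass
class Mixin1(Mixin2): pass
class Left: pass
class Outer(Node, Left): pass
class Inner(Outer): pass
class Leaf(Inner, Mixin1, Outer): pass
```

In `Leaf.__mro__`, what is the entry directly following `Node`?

L[Leaf] = Leaf + merge(L[Inner], L[Mixin1], L[Outer], [Inner Mixin1 Outer])
  take Inner:  [Inner Outer Node Left object] + [Mixin1 Mixin2 Top object] + [Outer Node Left object] + [Inner Mixin1 Outer]
  take Mixin1:  [Outer Node Left object] + [Mixin1 Mixin2 Top object] + [Outer Node Left object] + [Mixin1 Outer]
  take Outer:  [Outer Node Left object] + [Mixin2 Top object] + [Outer Node Left object] + [Outer]
  take Node:  [Node Left object] + [Mixin2 Top object] + [Node Left object]
  take Left:  [Left object] + [Mixin2 Top object] + [Left object]
  take Mixin2:  [object] + [Mixin2 Top object] + [object]
  take Top:  [object] + [Top object] + [object]
  take object:  [object] + [object] + [object]
MRO: Leaf Inner Mixin1 Outer Node Left Mixin2 Top object
Node is at position 4; next is Left.

Left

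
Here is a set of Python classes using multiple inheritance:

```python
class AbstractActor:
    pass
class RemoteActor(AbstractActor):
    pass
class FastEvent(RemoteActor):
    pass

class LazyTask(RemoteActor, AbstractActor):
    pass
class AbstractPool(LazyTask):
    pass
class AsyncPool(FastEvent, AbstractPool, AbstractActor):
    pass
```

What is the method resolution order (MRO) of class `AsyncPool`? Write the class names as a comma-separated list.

AsyncPool, FastEvent, AbstractPool, LazyTask, RemoteActor, AbstractActor, object

L[AsyncPool] = AsyncPool + merge(L[FastEvent], L[AbstractPool], L[AbstractActor], [FastEvent AbstractPool AbstractActor])
  take FastEvent:  [FastEvent RemoteActor AbstractActor object] + [AbstractPool LazyTask RemoteActor AbstractActor object] + [AbstractActor object] + [FastEvent AbstractPool AbstractActor]
  take AbstractPool:  [RemoteActor AbstractActor object] + [AbstractPool LazyTask RemoteActor AbstractActor object] + [AbstractActor object] + [AbstractPool AbstractActor]
  take LazyTask:  [RemoteActor AbstractActor object] + [LazyTask RemoteActor AbstractActor object] + [AbstractActor object] + [AbstractActor]
  take RemoteActor:  [RemoteActor AbstractActor object] + [RemoteActor AbstractActor object] + [AbstractActor object] + [AbstractActor]
  take AbstractActor:  [AbstractActor object] + [AbstractActor object] + [AbstractActor object] + [AbstractActor]
  take object:  [object] + [object] + [object]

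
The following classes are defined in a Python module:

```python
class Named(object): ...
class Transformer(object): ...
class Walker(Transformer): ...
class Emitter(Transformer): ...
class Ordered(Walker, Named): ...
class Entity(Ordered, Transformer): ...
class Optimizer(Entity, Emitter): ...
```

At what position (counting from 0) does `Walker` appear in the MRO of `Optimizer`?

L[Optimizer] = Optimizer + merge(L[Entity], L[Emitter], [Entity Emitter])
  take Entity:  [Entity Ordered Walker Transformer Named object] + [Emitter Transformer object] + [Entity Emitter]
  take Ordered:  [Ordered Walker Transformer Named object] + [Emitter Transformer object] + [Emitter]
  take Walker:  [Walker Transformer Named object] + [Emitter Transformer object] + [Emitter]
  take Emitter:  [Transformer Named object] + [Emitter Transformer object] + [Emitter]
  take Transformer:  [Transformer Named object] + [Transformer object]
  take Named:  [Named object] + [object]
  take object:  [object] + [object]
MRO: Optimizer Entity Ordered Walker Emitter Transformer Named object
Walker sits at index 3.

3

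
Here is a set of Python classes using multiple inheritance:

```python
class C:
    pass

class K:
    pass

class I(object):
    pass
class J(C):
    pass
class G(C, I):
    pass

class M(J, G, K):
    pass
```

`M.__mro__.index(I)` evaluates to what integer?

4

L[M] = M + merge(L[J], L[G], L[K], [J G K])
  take J:  [J C object] + [G C I object] + [K object] + [J G K]
  take G:  [C object] + [G C I object] + [K object] + [G K]
  take C:  [C object] + [C I object] + [K object] + [K]
  take I:  [object] + [I object] + [K object] + [K]
  take K:  [object] + [object] + [K object] + [K]
  take object:  [object] + [object] + [object]
MRO: M J G C I K object
I sits at index 4.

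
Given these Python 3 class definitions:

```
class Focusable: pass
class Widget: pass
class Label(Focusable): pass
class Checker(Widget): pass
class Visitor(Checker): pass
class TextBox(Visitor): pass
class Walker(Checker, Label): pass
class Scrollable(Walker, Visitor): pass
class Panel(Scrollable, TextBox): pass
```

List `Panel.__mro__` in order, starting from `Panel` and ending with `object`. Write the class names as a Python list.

[Panel, Scrollable, Walker, TextBox, Visitor, Checker, Widget, Label, Focusable, object]

L[Panel] = Panel + merge(L[Scrollable], L[TextBox], [Scrollable TextBox])
  take Scrollable:  [Scrollable Walker Visitor Checker Widget Label Focusable object] + [TextBox Visitor Checker Widget object] + [Scrollable TextBox]
  take Walker:  [Walker Visitor Checker Widget Label Focusable object] + [TextBox Visitor Checker Widget object] + [TextBox]
  take TextBox:  [Visitor Checker Widget Label Focusable object] + [TextBox Visitor Checker Widget object] + [TextBox]
  take Visitor:  [Visitor Checker Widget Label Focusable object] + [Visitor Checker Widget object]
  take Checker:  [Checker Widget Label Focusable object] + [Checker Widget object]
  take Widget:  [Widget Label Focusable object] + [Widget object]
  take Label:  [Label Focusable object] + [object]
  take Focusable:  [Focusable object] + [object]
  take object:  [object] + [object]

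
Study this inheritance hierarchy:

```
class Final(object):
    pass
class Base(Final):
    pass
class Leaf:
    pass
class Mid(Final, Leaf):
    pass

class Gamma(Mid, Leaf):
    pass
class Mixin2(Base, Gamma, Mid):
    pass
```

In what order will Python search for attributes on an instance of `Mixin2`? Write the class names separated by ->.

Mixin2 -> Base -> Gamma -> Mid -> Final -> Leaf -> object

L[Mixin2] = Mixin2 + merge(L[Base], L[Gamma], L[Mid], [Base Gamma Mid])
  take Base:  [Base Final object] + [Gamma Mid Final Leaf object] + [Mid Final Leaf object] + [Base Gamma Mid]
  take Gamma:  [Final object] + [Gamma Mid Final Leaf object] + [Mid Final Leaf object] + [Gamma Mid]
  take Mid:  [Final object] + [Mid Final Leaf object] + [Mid Final Leaf object] + [Mid]
  take Final:  [Final object] + [Final Leaf object] + [Final Leaf object]
  take Leaf:  [object] + [Leaf object] + [Leaf object]
  take object:  [object] + [object] + [object]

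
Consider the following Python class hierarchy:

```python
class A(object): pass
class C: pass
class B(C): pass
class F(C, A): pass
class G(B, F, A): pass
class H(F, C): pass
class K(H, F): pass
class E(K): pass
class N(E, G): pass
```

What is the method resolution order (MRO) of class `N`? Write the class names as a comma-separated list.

N, E, K, H, G, B, F, C, A, object

L[N] = N + merge(L[E], L[G], [E G])
  take E:  [E K H F C A object] + [G B F C A object] + [E G]
  take K:  [K H F C A object] + [G B F C A object] + [G]
  take H:  [H F C A object] + [G B F C A object] + [G]
  take G:  [F C A object] + [G B F C A object] + [G]
  take B:  [F C A object] + [B F C A object]
  take F:  [F C A object] + [F C A object]
  take C:  [C A object] + [C A object]
  take A:  [A object] + [A object]
  take object:  [object] + [object]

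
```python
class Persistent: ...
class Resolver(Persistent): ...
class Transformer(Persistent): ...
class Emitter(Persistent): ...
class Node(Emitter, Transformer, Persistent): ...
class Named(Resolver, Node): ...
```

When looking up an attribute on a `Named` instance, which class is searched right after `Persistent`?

object

L[Named] = Named + merge(L[Resolver], L[Node], [Resolver Node])
  take Resolver:  [Resolver Persistent object] + [Node Emitter Transformer Persistent object] + [Resolver Node]
  take Node:  [Persistent object] + [Node Emitter Transformer Persistent object] + [Node]
  take Emitter:  [Persistent object] + [Emitter Transformer Persistent object]
  take Transformer:  [Persistent object] + [Transformer Persistent object]
  take Persistent:  [Persistent object] + [Persistent object]
  take object:  [object] + [object]
MRO: Named Resolver Node Emitter Transformer Persistent object
Persistent is at position 5; next is object.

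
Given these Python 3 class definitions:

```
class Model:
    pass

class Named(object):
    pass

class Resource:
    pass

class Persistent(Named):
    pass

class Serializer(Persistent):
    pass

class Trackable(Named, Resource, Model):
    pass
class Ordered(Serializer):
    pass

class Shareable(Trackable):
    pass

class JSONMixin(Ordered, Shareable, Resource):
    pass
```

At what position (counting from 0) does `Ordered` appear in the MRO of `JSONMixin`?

L[JSONMixin] = JSONMixin + merge(L[Ordered], L[Shareable], L[Resource], [Ordered Shareable Resource])
  take Ordered:  [Ordered Serializer Persistent Named object] + [Shareable Trackable Named Resource Model object] + [Resource object] + [Ordered Shareable Resource]
  take Serializer:  [Serializer Persistent Named object] + [Shareable Trackable Named Resource Model object] + [Resource object] + [Shareable Resource]
  take Persistent:  [Persistent Named object] + [Shareable Trackable Named Resource Model object] + [Resource object] + [Shareable Resource]
  take Shareable:  [Named object] + [Shareable Trackable Named Resource Model object] + [Resource object] + [Shareable Resource]
  take Trackable:  [Named object] + [Trackable Named Resource Model object] + [Resource object] + [Resource]
  take Named:  [Named object] + [Named Resource Model object] + [Resource object] + [Resource]
  take Resource:  [object] + [Resource Model object] + [Resource object] + [Resource]
  take Model:  [object] + [Model object] + [object]
  take object:  [object] + [object] + [object]
MRO: JSONMixin Ordered Serializer Persistent Shareable Trackable Named Resource Model object
Ordered sits at index 1.

1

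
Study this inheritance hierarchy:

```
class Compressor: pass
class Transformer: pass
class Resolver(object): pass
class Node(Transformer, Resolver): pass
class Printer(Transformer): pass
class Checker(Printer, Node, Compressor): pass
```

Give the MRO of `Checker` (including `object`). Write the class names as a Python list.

L[Checker] = Checker + merge(L[Printer], L[Node], L[Compressor], [Printer Node Compressor])
  take Printer:  [Printer Transformer object] + [Node Transformer Resolver object] + [Compressor object] + [Printer Node Compressor]
  take Node:  [Transformer object] + [Node Transformer Resolver object] + [Compressor object] + [Node Compressor]
  take Transformer:  [Transformer object] + [Transformer Resolver object] + [Compressor object] + [Compressor]
  take Resolver:  [object] + [Resolver object] + [Compressor object] + [Compressor]
  take Compressor:  [object] + [object] + [Compressor object] + [Compressor]
  take object:  [object] + [object] + [object]

[Checker, Printer, Node, Transformer, Resolver, Compressor, object]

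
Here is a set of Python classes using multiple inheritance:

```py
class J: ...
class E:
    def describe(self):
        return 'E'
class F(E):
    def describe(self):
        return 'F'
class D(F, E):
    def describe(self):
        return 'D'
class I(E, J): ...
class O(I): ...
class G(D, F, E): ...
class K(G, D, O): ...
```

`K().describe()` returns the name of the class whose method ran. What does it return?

L[K] = K + merge(L[G], L[D], L[O], [G D O])
  take G:  [G D F E object] + [D F E object] + [O I E J object] + [G D O]
  take D:  [D F E object] + [D F E object] + [O I E J object] + [D O]
  take F:  [F E object] + [F E object] + [O I E J object] + [O]
  take O:  [E object] + [E object] + [O I E J object] + [O]
  take I:  [E object] + [E object] + [I E J object]
  take E:  [E object] + [E object] + [E J object]
  take J:  [object] + [object] + [J object]
  take object:  [object] + [object] + [object]
MRO: K G D F O I E J object
describe is defined in: D, E, F. First along the MRO is D.

D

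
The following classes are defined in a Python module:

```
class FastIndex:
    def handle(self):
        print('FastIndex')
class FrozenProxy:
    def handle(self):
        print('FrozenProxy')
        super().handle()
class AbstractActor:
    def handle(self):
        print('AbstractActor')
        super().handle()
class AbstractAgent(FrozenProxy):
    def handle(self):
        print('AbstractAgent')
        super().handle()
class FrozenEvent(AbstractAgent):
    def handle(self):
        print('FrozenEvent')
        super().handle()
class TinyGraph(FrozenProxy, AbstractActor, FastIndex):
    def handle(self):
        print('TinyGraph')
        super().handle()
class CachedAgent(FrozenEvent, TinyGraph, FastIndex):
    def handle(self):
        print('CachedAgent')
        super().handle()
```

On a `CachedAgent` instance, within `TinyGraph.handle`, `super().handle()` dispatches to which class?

FrozenProxy

L[CachedAgent] = CachedAgent + merge(L[FrozenEvent], L[TinyGraph], L[FastIndex], [FrozenEvent TinyGraph FastIndex])
  take FrozenEvent:  [FrozenEvent AbstractAgent FrozenProxy object] + [TinyGraph FrozenProxy AbstractActor FastIndex object] + [FastIndex object] + [FrozenEvent TinyGraph FastIndex]
  take AbstractAgent:  [AbstractAgent FrozenProxy object] + [TinyGraph FrozenProxy AbstractActor FastIndex object] + [FastIndex object] + [TinyGraph FastIndex]
  take TinyGraph:  [FrozenProxy object] + [TinyGraph FrozenProxy AbstractActor FastIndex object] + [FastIndex object] + [TinyGraph FastIndex]
  take FrozenProxy:  [FrozenProxy object] + [FrozenProxy AbstractActor FastIndex object] + [FastIndex object] + [FastIndex]
  take AbstractActor:  [object] + [AbstractActor FastIndex object] + [FastIndex object] + [FastIndex]
  take FastIndex:  [object] + [FastIndex object] + [FastIndex object] + [FastIndex]
  take object:  [object] + [object] + [object]
MRO: CachedAgent FrozenEvent AbstractAgent TinyGraph FrozenProxy AbstractActor FastIndex object
super() in TinyGraph.handle on a CachedAgent instance goes to the class after TinyGraph in CachedAgent's MRO: FrozenProxy.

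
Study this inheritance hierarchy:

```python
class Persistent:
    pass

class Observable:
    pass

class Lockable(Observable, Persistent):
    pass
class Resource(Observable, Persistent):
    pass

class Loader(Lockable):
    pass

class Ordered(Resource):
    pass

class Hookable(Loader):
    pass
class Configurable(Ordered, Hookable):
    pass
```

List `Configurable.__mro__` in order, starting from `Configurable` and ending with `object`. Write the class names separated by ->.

L[Configurable] = Configurable + merge(L[Ordered], L[Hookable], [Ordered Hookable])
  take Ordered:  [Ordered Resource Observable Persistent object] + [Hookable Loader Lockable Observable Persistent object] + [Ordered Hookable]
  take Resource:  [Resource Observable Persistent object] + [Hookable Loader Lockable Observable Persistent object] + [Hookable]
  take Hookable:  [Observable Persistent object] + [Hookable Loader Lockable Observable Persistent object] + [Hookable]
  take Loader:  [Observable Persistent object] + [Loader Lockable Observable Persistent object]
  take Lockable:  [Observable Persistent object] + [Lockable Observable Persistent object]
  take Observable:  [Observable Persistent object] + [Observable Persistent object]
  take Persistent:  [Persistent object] + [Persistent object]
  take object:  [object] + [object]

Configurable -> Ordered -> Resource -> Hookable -> Loader -> Lockable -> Observable -> Persistent -> object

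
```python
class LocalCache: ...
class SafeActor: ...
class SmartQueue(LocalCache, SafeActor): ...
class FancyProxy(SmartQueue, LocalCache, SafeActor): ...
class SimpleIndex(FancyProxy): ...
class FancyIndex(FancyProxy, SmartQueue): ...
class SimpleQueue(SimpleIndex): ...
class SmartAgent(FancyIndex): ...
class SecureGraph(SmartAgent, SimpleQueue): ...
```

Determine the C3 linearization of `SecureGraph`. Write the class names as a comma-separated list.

L[SecureGraph] = SecureGraph + merge(L[SmartAgent], L[SimpleQueue], [SmartAgent SimpleQueue])
  take SmartAgent:  [SmartAgent FancyIndex FancyProxy SmartQueue LocalCache SafeActor object] + [SimpleQueue SimpleIndex FancyProxy SmartQueue LocalCache SafeActor object] + [SmartAgent SimpleQueue]
  take FancyIndex:  [FancyIndex FancyProxy SmartQueue LocalCache SafeActor object] + [SimpleQueue SimpleIndex FancyProxy SmartQueue LocalCache SafeActor object] + [SimpleQueue]
  take SimpleQueue:  [FancyProxy SmartQueue LocalCache SafeActor object] + [SimpleQueue SimpleIndex FancyProxy SmartQueue LocalCache SafeActor object] + [SimpleQueue]
  take SimpleIndex:  [FancyProxy SmartQueue LocalCache SafeActor object] + [SimpleIndex FancyProxy SmartQueue LocalCache SafeActor object]
  take FancyProxy:  [FancyProxy SmartQueue LocalCache SafeActor object] + [FancyProxy SmartQueue LocalCache SafeActor object]
  take SmartQueue:  [SmartQueue LocalCache SafeActor object] + [SmartQueue LocalCache SafeActor object]
  take LocalCache:  [LocalCache SafeActor object] + [LocalCache SafeActor object]
  take SafeActor:  [SafeActor object] + [SafeActor object]
  take object:  [object] + [object]

SecureGraph, SmartAgent, FancyIndex, SimpleQueue, SimpleIndex, FancyProxy, SmartQueue, LocalCache, SafeActor, object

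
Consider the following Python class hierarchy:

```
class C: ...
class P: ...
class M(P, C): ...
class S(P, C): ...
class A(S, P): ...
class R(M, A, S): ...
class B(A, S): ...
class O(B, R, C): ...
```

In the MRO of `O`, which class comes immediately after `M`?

L[O] = O + merge(L[B], L[R], L[C], [B R C])
  take B:  [B A S P C object] + [R M A S P C object] + [C object] + [B R C]
  take R:  [A S P C object] + [R M A S P C object] + [C object] + [R C]
  take M:  [A S P C object] + [M A S P C object] + [C object] + [C]
  take A:  [A S P C object] + [A S P C object] + [C object] + [C]
  take S:  [S P C object] + [S P C object] + [C object] + [C]
  take P:  [P C object] + [P C object] + [C object] + [C]
  take C:  [C object] + [C object] + [C object] + [C]
  take object:  [object] + [object] + [object]
MRO: O B R M A S P C object
M is at position 3; next is A.

A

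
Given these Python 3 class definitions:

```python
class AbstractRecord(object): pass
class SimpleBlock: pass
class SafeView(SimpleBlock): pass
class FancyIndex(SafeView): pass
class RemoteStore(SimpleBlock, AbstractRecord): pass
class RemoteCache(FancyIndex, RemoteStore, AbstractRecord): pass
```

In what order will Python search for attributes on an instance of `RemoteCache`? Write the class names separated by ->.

RemoteCache -> FancyIndex -> SafeView -> RemoteStore -> SimpleBlock -> AbstractRecord -> object

L[RemoteCache] = RemoteCache + merge(L[FancyIndex], L[RemoteStore], L[AbstractRecord], [FancyIndex RemoteStore AbstractRecord])
  take FancyIndex:  [FancyIndex SafeView SimpleBlock object] + [RemoteStore SimpleBlock AbstractRecord object] + [AbstractRecord object] + [FancyIndex RemoteStore AbstractRecord]
  take SafeView:  [SafeView SimpleBlock object] + [RemoteStore SimpleBlock AbstractRecord object] + [AbstractRecord object] + [RemoteStore AbstractRecord]
  take RemoteStore:  [SimpleBlock object] + [RemoteStore SimpleBlock AbstractRecord object] + [AbstractRecord object] + [RemoteStore AbstractRecord]
  take SimpleBlock:  [SimpleBlock object] + [SimpleBlock AbstractRecord object] + [AbstractRecord object] + [AbstractRecord]
  take AbstractRecord:  [object] + [AbstractRecord object] + [AbstractRecord object] + [AbstractRecord]
  take object:  [object] + [object] + [object]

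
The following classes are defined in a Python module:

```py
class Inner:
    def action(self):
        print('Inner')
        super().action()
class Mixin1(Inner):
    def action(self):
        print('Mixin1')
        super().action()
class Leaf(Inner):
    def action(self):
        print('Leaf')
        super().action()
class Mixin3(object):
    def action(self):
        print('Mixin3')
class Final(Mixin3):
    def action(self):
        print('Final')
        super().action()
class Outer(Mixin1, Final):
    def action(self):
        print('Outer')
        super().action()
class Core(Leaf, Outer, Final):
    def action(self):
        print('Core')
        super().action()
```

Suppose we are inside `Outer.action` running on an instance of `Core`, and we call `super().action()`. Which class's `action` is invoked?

L[Core] = Core + merge(L[Leaf], L[Outer], L[Final], [Leaf Outer Final])
  take Leaf:  [Leaf Inner object] + [Outer Mixin1 Inner Final Mixin3 object] + [Final Mixin3 object] + [Leaf Outer Final]
  take Outer:  [Inner object] + [Outer Mixin1 Inner Final Mixin3 object] + [Final Mixin3 object] + [Outer Final]
  take Mixin1:  [Inner object] + [Mixin1 Inner Final Mixin3 object] + [Final Mixin3 object] + [Final]
  take Inner:  [Inner object] + [Inner Final Mixin3 object] + [Final Mixin3 object] + [Final]
  take Final:  [object] + [Final Mixin3 object] + [Final Mixin3 object] + [Final]
  take Mixin3:  [object] + [Mixin3 object] + [Mixin3 object]
  take object:  [object] + [object] + [object]
MRO: Core Leaf Outer Mixin1 Inner Final Mixin3 object
super() in Outer.action on a Core instance goes to the class after Outer in Core's MRO: Mixin1.

Mixin1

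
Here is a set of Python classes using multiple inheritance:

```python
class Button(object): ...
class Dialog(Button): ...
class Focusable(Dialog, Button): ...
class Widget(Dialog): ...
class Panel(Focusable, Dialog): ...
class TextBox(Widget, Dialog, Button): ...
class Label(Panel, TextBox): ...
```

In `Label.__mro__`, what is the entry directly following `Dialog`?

L[Label] = Label + merge(L[Panel], L[TextBox], [Panel TextBox])
  take Panel:  [Panel Focusable Dialog Button object] + [TextBox Widget Dialog Button object] + [Panel TextBox]
  take Focusable:  [Focusable Dialog Button object] + [TextBox Widget Dialog Button object] + [TextBox]
  take TextBox:  [Dialog Button object] + [TextBox Widget Dialog Button object] + [TextBox]
  take Widget:  [Dialog Button object] + [Widget Dialog Button object]
  take Dialog:  [Dialog Button object] + [Dialog Button object]
  take Button:  [Button object] + [Button object]
  take object:  [object] + [object]
MRO: Label Panel Focusable TextBox Widget Dialog Button object
Dialog is at position 5; next is Button.

Button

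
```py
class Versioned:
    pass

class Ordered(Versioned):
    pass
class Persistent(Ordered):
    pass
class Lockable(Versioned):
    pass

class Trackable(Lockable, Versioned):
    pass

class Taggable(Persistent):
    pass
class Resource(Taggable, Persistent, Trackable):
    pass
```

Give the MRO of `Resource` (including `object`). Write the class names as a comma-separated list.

Resource, Taggable, Persistent, Ordered, Trackable, Lockable, Versioned, object

L[Resource] = Resource + merge(L[Taggable], L[Persistent], L[Trackable], [Taggable Persistent Trackable])
  take Taggable:  [Taggable Persistent Ordered Versioned object] + [Persistent Ordered Versioned object] + [Trackable Lockable Versioned object] + [Taggable Persistent Trackable]
  take Persistent:  [Persistent Ordered Versioned object] + [Persistent Ordered Versioned object] + [Trackable Lockable Versioned object] + [Persistent Trackable]
  take Ordered:  [Ordered Versioned object] + [Ordered Versioned object] + [Trackable Lockable Versioned object] + [Trackable]
  take Trackable:  [Versioned object] + [Versioned object] + [Trackable Lockable Versioned object] + [Trackable]
  take Lockable:  [Versioned object] + [Versioned object] + [Lockable Versioned object]
  take Versioned:  [Versioned object] + [Versioned object] + [Versioned object]
  take object:  [object] + [object] + [object]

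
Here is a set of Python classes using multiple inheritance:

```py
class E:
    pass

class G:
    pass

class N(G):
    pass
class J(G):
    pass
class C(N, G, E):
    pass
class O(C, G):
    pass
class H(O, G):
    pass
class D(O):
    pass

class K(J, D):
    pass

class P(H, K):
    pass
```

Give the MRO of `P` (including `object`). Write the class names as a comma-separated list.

L[P] = P + merge(L[H], L[K], [H K])
  take H:  [H O C N G E object] + [K J D O C N G E object] + [H K]
  take K:  [O C N G E object] + [K J D O C N G E object] + [K]
  take J:  [O C N G E object] + [J D O C N G E object]
  take D:  [O C N G E object] + [D O C N G E object]
  take O:  [O C N G E object] + [O C N G E object]
  take C:  [C N G E object] + [C N G E object]
  take N:  [N G E object] + [N G E object]
  take G:  [G E object] + [G E object]
  take E:  [E object] + [E object]
  take object:  [object] + [object]

P, H, K, J, D, O, C, N, G, E, object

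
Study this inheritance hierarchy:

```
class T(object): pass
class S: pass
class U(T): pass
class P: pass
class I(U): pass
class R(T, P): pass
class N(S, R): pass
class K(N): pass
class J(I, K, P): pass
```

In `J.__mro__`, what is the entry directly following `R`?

T

L[J] = J + merge(L[I], L[K], L[P], [I K P])
  take I:  [I U T object] + [K N S R T P object] + [P object] + [I K P]
  take U:  [U T object] + [K N S R T P object] + [P object] + [K P]
  take K:  [T object] + [K N S R T P object] + [P object] + [K P]
  take N:  [T object] + [N S R T P object] + [P object] + [P]
  take S:  [T object] + [S R T P object] + [P object] + [P]
  take R:  [T object] + [R T P object] + [P object] + [P]
  take T:  [T object] + [T P object] + [P object] + [P]
  take P:  [object] + [P object] + [P object] + [P]
  take object:  [object] + [object] + [object]
MRO: J I U K N S R T P object
R is at position 6; next is T.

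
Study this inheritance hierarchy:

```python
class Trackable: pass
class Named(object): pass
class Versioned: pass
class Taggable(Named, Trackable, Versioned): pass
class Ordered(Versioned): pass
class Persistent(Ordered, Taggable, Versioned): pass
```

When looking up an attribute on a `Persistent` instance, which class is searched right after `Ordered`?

L[Persistent] = Persistent + merge(L[Ordered], L[Taggable], L[Versioned], [Ordered Taggable Versioned])
  take Ordered:  [Ordered Versioned object] + [Taggable Named Trackable Versioned object] + [Versioned object] + [Ordered Taggable Versioned]
  take Taggable:  [Versioned object] + [Taggable Named Trackable Versioned object] + [Versioned object] + [Taggable Versioned]
  take Named:  [Versioned object] + [Named Trackable Versioned object] + [Versioned object] + [Versioned]
  take Trackable:  [Versioned object] + [Trackable Versioned object] + [Versioned object] + [Versioned]
  take Versioned:  [Versioned object] + [Versioned object] + [Versioned object] + [Versioned]
  take object:  [object] + [object] + [object]
MRO: Persistent Ordered Taggable Named Trackable Versioned object
Ordered is at position 1; next is Taggable.

Taggable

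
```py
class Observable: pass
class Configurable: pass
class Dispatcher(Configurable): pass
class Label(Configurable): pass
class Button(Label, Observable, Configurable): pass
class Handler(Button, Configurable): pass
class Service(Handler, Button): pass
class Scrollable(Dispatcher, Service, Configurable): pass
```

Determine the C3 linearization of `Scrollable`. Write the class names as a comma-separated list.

Scrollable, Dispatcher, Service, Handler, Button, Label, Observable, Configurable, object

L[Scrollable] = Scrollable + merge(L[Dispatcher], L[Service], L[Configurable], [Dispatcher Service Configurable])
  take Dispatcher:  [Dispatcher Configurable object] + [Service Handler Button Label Observable Configurable object] + [Configurable object] + [Dispatcher Service Configurable]
  take Service:  [Configurable object] + [Service Handler Button Label Observable Configurable object] + [Configurable object] + [Service Configurable]
  take Handler:  [Configurable object] + [Handler Button Label Observable Configurable object] + [Configurable object] + [Configurable]
  take Button:  [Configurable object] + [Button Label Observable Configurable object] + [Configurable object] + [Configurable]
  take Label:  [Configurable object] + [Label Observable Configurable object] + [Configurable object] + [Configurable]
  take Observable:  [Configurable object] + [Observable Configurable object] + [Configurable object] + [Configurable]
  take Configurable:  [Configurable object] + [Configurable object] + [Configurable object] + [Configurable]
  take object:  [object] + [object] + [object]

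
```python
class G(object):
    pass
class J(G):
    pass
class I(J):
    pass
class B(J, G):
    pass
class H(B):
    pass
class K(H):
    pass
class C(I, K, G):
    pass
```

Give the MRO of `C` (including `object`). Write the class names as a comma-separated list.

L[C] = C + merge(L[I], L[K], L[G], [I K G])
  take I:  [I J G object] + [K H B J G object] + [G object] + [I K G]
  take K:  [J G object] + [K H B J G object] + [G object] + [K G]
  take H:  [J G object] + [H B J G object] + [G object] + [G]
  take B:  [J G object] + [B J G object] + [G object] + [G]
  take J:  [J G object] + [J G object] + [G object] + [G]
  take G:  [G object] + [G object] + [G object] + [G]
  take object:  [object] + [object] + [object]

C, I, K, H, B, J, G, object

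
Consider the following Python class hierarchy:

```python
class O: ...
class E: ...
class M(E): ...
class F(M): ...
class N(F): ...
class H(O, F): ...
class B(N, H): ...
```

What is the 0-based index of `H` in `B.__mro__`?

L[B] = B + merge(L[N], L[H], [N H])
  take N:  [N F M E object] + [H O F M E object] + [N H]
  take H:  [F M E object] + [H O F M E object] + [H]
  take O:  [F M E object] + [O F M E object]
  take F:  [F M E object] + [F M E object]
  take M:  [M E object] + [M E object]
  take E:  [E object] + [E object]
  take object:  [object] + [object]
MRO: B N H O F M E object
H sits at index 2.

2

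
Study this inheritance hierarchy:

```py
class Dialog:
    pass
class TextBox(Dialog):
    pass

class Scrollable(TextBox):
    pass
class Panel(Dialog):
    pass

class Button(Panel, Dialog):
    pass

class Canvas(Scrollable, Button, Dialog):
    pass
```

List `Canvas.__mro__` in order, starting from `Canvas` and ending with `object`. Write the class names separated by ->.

L[Canvas] = Canvas + merge(L[Scrollable], L[Button], L[Dialog], [Scrollable Button Dialog])
  take Scrollable:  [Scrollable TextBox Dialog object] + [Button Panel Dialog object] + [Dialog object] + [Scrollable Button Dialog]
  take TextBox:  [TextBox Dialog object] + [Button Panel Dialog object] + [Dialog object] + [Button Dialog]
  take Button:  [Dialog object] + [Button Panel Dialog object] + [Dialog object] + [Button Dialog]
  take Panel:  [Dialog object] + [Panel Dialog object] + [Dialog object] + [Dialog]
  take Dialog:  [Dialog object] + [Dialog object] + [Dialog object] + [Dialog]
  take object:  [object] + [object] + [object]

Canvas -> Scrollable -> TextBox -> Button -> Panel -> Dialog -> object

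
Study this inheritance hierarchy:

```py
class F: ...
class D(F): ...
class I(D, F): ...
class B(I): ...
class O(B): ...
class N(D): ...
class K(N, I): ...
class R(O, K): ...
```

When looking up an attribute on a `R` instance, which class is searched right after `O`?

L[R] = R + merge(L[O], L[K], [O K])
  take O:  [O B I D F object] + [K N I D F object] + [O K]
  take B:  [B I D F object] + [K N I D F object] + [K]
  take K:  [I D F object] + [K N I D F object] + [K]
  take N:  [I D F object] + [N I D F object]
  take I:  [I D F object] + [I D F object]
  take D:  [D F object] + [D F object]
  take F:  [F object] + [F object]
  take object:  [object] + [object]
MRO: R O B K N I D F object
O is at position 1; next is B.

B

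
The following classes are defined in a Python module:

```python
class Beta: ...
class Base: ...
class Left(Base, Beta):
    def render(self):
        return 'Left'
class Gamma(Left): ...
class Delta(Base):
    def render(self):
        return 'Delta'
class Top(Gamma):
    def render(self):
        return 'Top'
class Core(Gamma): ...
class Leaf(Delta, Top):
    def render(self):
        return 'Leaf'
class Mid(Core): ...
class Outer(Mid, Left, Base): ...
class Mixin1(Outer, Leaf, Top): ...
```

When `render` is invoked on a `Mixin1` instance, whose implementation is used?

Leaf

L[Mixin1] = Mixin1 + merge(L[Outer], L[Leaf], L[Top], [Outer Leaf Top])
  take Outer:  [Outer Mid Core Gamma Left Base Beta object] + [Leaf Delta Top Gamma Left Base Beta object] + [Top Gamma Left Base Beta object] + [Outer Leaf Top]
  take Mid:  [Mid Core Gamma Left Base Beta object] + [Leaf Delta Top Gamma Left Base Beta object] + [Top Gamma Left Base Beta object] + [Leaf Top]
  take Core:  [Core Gamma Left Base Beta object] + [Leaf Delta Top Gamma Left Base Beta object] + [Top Gamma Left Base Beta object] + [Leaf Top]
  take Leaf:  [Gamma Left Base Beta object] + [Leaf Delta Top Gamma Left Base Beta object] + [Top Gamma Left Base Beta object] + [Leaf Top]
  take Delta:  [Gamma Left Base Beta object] + [Delta Top Gamma Left Base Beta object] + [Top Gamma Left Base Beta object] + [Top]
  take Top:  [Gamma Left Base Beta object] + [Top Gamma Left Base Beta object] + [Top Gamma Left Base Beta object] + [Top]
  take Gamma:  [Gamma Left Base Beta object] + [Gamma Left Base Beta object] + [Gamma Left Base Beta object]
  take Left:  [Left Base Beta object] + [Left Base Beta object] + [Left Base Beta object]
  take Base:  [Base Beta object] + [Base Beta object] + [Base Beta object]
  take Beta:  [Beta object] + [Beta object] + [Beta object]
  take object:  [object] + [object] + [object]
MRO: Mixin1 Outer Mid Core Leaf Delta Top Gamma Left Base Beta object
render is defined in: Delta, Leaf, Left, Top. First along the MRO is Leaf.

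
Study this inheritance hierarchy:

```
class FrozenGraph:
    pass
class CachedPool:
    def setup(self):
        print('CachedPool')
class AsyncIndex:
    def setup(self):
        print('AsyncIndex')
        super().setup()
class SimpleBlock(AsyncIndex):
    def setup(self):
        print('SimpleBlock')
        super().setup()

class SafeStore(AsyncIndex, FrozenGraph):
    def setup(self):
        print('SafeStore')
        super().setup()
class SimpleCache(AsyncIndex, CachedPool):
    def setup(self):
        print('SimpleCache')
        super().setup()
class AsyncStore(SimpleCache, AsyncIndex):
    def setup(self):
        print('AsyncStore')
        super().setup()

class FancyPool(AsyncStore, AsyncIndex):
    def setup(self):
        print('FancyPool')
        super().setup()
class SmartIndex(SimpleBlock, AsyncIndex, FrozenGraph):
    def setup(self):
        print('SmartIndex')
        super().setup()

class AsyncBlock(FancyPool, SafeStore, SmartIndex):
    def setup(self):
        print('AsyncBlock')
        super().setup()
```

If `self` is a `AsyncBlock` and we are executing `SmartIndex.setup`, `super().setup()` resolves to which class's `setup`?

L[AsyncBlock] = AsyncBlock + merge(L[FancyPool], L[SafeStore], L[SmartIndex], [FancyPool SafeStore SmartIndex])
  take FancyPool:  [FancyPool AsyncStore SimpleCache AsyncIndex CachedPool object] + [SafeStore AsyncIndex FrozenGraph object] + [SmartIndex SimpleBlock AsyncIndex FrozenGraph object] + [FancyPool SafeStore SmartIndex]
  take AsyncStore:  [AsyncStore SimpleCache AsyncIndex CachedPool object] + [SafeStore AsyncIndex FrozenGraph object] + [SmartIndex SimpleBlock AsyncIndex FrozenGraph object] + [SafeStore SmartIndex]
  take SimpleCache:  [SimpleCache AsyncIndex CachedPool object] + [SafeStore AsyncIndex FrozenGraph object] + [SmartIndex SimpleBlock AsyncIndex FrozenGraph object] + [SafeStore SmartIndex]
  take SafeStore:  [AsyncIndex CachedPool object] + [SafeStore AsyncIndex FrozenGraph object] + [SmartIndex SimpleBlock AsyncIndex FrozenGraph object] + [SafeStore SmartIndex]
  take SmartIndex:  [AsyncIndex CachedPool object] + [AsyncIndex FrozenGraph object] + [SmartIndex SimpleBlock AsyncIndex FrozenGraph object] + [SmartIndex]
  take SimpleBlock:  [AsyncIndex CachedPool object] + [AsyncIndex FrozenGraph object] + [SimpleBlock AsyncIndex FrozenGraph object]
  take AsyncIndex:  [AsyncIndex CachedPool object] + [AsyncIndex FrozenGraph object] + [AsyncIndex FrozenGraph object]
  take CachedPool:  [CachedPool object] + [FrozenGraph object] + [FrozenGraph object]
  take FrozenGraph:  [object] + [FrozenGraph object] + [FrozenGraph object]
  take object:  [object] + [object] + [object]
MRO: AsyncBlock FancyPool AsyncStore SimpleCache SafeStore SmartIndex SimpleBlock AsyncIndex CachedPool FrozenGraph object
super() in SmartIndex.setup on a AsyncBlock instance goes to the class after SmartIndex in AsyncBlock's MRO: SimpleBlock.

SimpleBlock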